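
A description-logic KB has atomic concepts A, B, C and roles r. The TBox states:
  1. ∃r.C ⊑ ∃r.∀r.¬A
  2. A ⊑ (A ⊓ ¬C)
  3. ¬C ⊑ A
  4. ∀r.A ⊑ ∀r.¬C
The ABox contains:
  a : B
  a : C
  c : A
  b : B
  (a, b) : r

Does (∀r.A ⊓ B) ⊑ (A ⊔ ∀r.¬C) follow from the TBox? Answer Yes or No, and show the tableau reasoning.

Yes

1. (∀r.A ⊓ B) ⊑ (A ⊔ ∀r.¬C)  ⇔  ((∀r.A ⊓ B) ⊓ (¬A ⊓ ∃r.C)) unsat w.r.t. T
   all branches close; clash {A, ¬A} at x₀
2. Hence (∀r.A ⊓ B) ⊑ (A ⊔ ∀r.¬C): entailed.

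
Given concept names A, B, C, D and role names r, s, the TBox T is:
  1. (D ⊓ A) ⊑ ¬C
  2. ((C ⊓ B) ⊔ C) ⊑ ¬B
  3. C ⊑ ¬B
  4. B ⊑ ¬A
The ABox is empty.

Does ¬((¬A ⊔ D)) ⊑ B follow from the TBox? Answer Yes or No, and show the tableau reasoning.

1. ¬((¬A ⊔ D)) ⊑ B  ⇔  ((A ⊓ ¬D) ⊓ ¬B) unsat w.r.t. T
   open: L(x₀) ⊇ {A, ¬B, ¬D}
2. Hence ¬((¬A ⊔ D)) ⊑ B: not entailed.

No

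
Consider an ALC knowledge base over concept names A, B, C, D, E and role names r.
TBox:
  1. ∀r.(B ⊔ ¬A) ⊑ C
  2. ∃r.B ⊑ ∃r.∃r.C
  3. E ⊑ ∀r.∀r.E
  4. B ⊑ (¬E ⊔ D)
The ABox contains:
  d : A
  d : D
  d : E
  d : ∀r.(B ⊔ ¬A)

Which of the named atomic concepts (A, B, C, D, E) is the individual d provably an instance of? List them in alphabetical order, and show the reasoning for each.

1. d : A?  L(d) = {A, D, E, ∀r.(B ⊔ ¬A)} ∪ {¬A}
   clash {A, ¬A} at d — d ∈ A
2. d : B?  L(d) = {A, D, E, ∀r.(B ⊔ ¬A)} ∪ {¬B}
   apply at d: ∀r.(B ⊔ ¬A)⊑C; E⊑∀r.∀r.E
   open: L(d) ⊇ {A, C, D, E, ¬B, …} — d ∉ B possible
3. d : C?  L(d) = {A, D, E, ∀r.(B ⊔ ¬A)} ∪ {¬C}
   clash {C, ¬C} at d — d ∈ C
4. d : D?  L(d) = {A, D, E, ∀r.(B ⊔ ¬A)} ∪ {¬D}
   clash {D, ¬D} at d — d ∈ D
5. d : E?  L(d) = {A, D, E, ∀r.(B ⊔ ¬A)} ∪ {¬E}
   clash {E, ¬E} at d — d ∈ E
6. Entailed for d: {A, C, D, E}

{A, C, D, E}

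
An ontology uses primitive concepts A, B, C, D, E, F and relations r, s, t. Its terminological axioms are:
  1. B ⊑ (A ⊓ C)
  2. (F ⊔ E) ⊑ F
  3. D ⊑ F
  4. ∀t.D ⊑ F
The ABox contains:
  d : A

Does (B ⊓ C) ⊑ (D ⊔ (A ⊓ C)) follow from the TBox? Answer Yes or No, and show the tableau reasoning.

1. (B ⊓ C) ⊑ (D ⊔ (A ⊓ C))  ⇔  ((B ⊓ C) ⊓ (¬D ⊓ (¬A ⊔ ¬C))) unsat w.r.t. T
   all branches close; clash {C, ¬C} at x₀
2. Hence (B ⊓ C) ⊑ (D ⊔ (A ⊓ C)): entailed.

Yes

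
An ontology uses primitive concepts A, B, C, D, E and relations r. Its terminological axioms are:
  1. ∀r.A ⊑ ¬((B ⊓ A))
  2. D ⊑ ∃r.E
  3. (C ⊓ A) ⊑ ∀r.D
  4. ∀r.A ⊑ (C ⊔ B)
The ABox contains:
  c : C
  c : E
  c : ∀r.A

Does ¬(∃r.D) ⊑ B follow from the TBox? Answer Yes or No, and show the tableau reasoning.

1. ¬(∃r.D) ⊑ B  ⇔  (∀r.¬D ⊓ ¬B) unsat w.r.t. T
   open: L(x₀) ⊇ {¬B, ¬C, ¬D, ∀r.¬D, ∃r.¬A} (+ ∃-successors)
2. Hence ¬(∃r.D) ⊑ B: not entailed.

No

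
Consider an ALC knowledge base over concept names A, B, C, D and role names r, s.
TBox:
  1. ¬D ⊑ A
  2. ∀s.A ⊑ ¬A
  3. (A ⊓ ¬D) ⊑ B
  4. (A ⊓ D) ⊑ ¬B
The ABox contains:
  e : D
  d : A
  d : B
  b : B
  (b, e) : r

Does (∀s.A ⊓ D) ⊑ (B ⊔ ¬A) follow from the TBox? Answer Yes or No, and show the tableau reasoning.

1. (∀s.A ⊓ D) ⊑ (B ⊔ ¬A)  ⇔  ((∀s.A ⊓ D) ⊓ (¬B ⊓ A)) unsat w.r.t. T
   all branches close; clash {B, ¬B} at x₀
2. Hence (∀s.A ⊓ D) ⊑ (B ⊔ ¬A): entailed.

Yes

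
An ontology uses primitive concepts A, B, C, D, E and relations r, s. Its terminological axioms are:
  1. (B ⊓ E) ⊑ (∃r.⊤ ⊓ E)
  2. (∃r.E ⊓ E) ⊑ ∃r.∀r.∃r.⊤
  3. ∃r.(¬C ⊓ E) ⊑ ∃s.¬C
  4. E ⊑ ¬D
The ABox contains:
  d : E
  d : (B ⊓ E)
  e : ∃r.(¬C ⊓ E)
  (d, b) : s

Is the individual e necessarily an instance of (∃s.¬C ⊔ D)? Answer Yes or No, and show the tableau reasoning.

Yes

1. e : (∃s.¬C ⊔ D)?  L(e) = {∃r.(¬C ⊓ E)} ∪ {(∀s.C ⊓ ¬D)}
   clash {C, ¬C} at an ∃-successor — e ∈ (∃s.¬C ⊔ D)
2. Hence e : (∃s.¬C ⊔ D): entailed.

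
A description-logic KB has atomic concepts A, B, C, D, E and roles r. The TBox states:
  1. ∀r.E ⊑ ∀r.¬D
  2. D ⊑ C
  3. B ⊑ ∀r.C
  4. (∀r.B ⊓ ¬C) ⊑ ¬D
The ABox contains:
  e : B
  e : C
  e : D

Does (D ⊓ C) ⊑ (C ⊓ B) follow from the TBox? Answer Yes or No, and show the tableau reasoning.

No

1. (D ⊓ C) ⊑ (C ⊓ B)  ⇔  ((D ⊓ C) ⊓ (¬C ⊔ ¬B)) unsat w.r.t. T
   open: L(x₀) ⊇ {C, D, ¬B, ∃r.¬E} (+ ∃-successors)
2. Hence (D ⊓ C) ⊑ (C ⊓ B): not entailed.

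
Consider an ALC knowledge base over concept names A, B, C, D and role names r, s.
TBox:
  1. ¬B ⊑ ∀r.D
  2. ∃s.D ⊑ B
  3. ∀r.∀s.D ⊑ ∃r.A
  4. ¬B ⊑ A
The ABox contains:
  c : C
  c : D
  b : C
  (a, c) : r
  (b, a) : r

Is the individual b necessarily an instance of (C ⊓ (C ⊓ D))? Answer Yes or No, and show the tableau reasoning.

1. b : (C ⊓ (C ⊓ D))?  L(b) = {C} ∪ {(¬C ⊔ (¬C ⊔ ¬D))}
   open: L(b) ⊇ {B, C, ¬D, ∃r.∃s.¬D} (+ ∃-successors) — b ∉ (C ⊓ (C ⊓ D)) possible
2. Hence b : (C ⊓ (C ⊓ D)): not entailed.

No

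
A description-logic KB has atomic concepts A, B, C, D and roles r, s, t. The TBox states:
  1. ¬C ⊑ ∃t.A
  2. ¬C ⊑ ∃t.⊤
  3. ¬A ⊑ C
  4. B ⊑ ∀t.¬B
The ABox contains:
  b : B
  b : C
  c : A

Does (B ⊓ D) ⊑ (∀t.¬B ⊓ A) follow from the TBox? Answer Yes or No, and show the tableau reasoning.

No

1. (B ⊓ D) ⊑ (∀t.¬B ⊓ A)  ⇔  ((B ⊓ D) ⊓ (∃t.B ⊔ ¬A)) unsat w.r.t. T
   apply at x₀: B⊑∀t.¬B
   open: L(x₀) ⊇ {B, C, D, ¬A, ∀t.¬B}
2. Hence (B ⊓ D) ⊑ (∀t.¬B ⊓ A): not entailed.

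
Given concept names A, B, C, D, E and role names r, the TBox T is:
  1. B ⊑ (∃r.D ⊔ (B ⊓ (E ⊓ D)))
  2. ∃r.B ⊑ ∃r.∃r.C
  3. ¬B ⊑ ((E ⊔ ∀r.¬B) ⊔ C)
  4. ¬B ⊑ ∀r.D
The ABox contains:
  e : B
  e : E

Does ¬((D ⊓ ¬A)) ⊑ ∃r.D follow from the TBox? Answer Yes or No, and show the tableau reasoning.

No

1. ¬((D ⊓ ¬A)) ⊑ ∃r.D  ⇔  ((¬D ⊔ A) ⊓ ∀r.¬D) unsat w.r.t. T
   open: L(x₀) ⊇ {A, B, D, E, ∀r.¬B, …}
2. Hence ¬((D ⊓ ¬A)) ⊑ ∃r.D: not entailed.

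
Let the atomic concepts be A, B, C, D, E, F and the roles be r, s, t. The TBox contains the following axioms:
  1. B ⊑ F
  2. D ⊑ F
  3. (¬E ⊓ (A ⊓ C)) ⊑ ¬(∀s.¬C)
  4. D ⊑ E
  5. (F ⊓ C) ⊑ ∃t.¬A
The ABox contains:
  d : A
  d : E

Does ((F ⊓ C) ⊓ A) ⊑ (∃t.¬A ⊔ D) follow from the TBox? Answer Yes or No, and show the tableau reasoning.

1. ((F ⊓ C) ⊓ A) ⊑ (∃t.¬A ⊔ D)  ⇔  (((F ⊓ C) ⊓ A) ⊓ (∀t.A ⊓ ¬D)) unsat w.r.t. T
   all branches close; clash {A, ¬A} at an ∃-successor
2. Hence ((F ⊓ C) ⊓ A) ⊑ (∃t.¬A ⊔ D): entailed.

Yes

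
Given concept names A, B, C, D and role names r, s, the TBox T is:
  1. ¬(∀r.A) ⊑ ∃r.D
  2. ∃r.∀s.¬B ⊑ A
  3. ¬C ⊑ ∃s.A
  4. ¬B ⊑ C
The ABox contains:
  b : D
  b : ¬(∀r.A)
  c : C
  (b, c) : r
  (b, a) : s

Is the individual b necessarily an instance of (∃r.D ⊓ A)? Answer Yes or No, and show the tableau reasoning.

1. b : (∃r.D ⊓ A)?  L(b) = {D, ¬(∀r.A)} ∪ {(∀r.¬D ⊔ ¬A)}
   apply at b: ¬(∀r.A)⊑∃r.D
   open: L(b) ⊇ {B, C, D, ¬A, ∀r.∃s.B, …} (+ ∃-successors) — b ∉ (∃r.D ⊓ A) possible
2. Hence b : (∃r.D ⊓ A): not entailed.

No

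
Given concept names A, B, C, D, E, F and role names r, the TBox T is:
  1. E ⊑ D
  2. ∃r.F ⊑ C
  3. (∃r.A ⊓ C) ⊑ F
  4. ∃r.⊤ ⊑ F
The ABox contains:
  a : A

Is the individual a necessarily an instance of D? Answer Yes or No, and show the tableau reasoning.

1. a : D?  L(a) = {A} ∪ {¬D}
   open: L(a) ⊇ {A, ¬D, ¬E, ∀r.¬A, ∀r.¬F, …} — a ∉ D possible
2. Hence a : D: not entailed.

No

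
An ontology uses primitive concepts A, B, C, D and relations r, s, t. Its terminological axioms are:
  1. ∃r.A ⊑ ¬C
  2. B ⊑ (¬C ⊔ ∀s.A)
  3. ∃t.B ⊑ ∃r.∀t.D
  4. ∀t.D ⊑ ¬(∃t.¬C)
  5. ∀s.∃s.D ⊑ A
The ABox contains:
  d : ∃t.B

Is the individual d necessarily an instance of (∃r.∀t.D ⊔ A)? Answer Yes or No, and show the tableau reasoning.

Yes

1. d : (∃r.∀t.D ⊔ A)?  L(d) = {∃t.B} ∪ {(∀r.∃t.¬D ⊓ ¬A)}
   clash {A, ¬A} at d — d ∈ (∃r.∀t.D ⊔ A)
2. Hence d : (∃r.∀t.D ⊔ A): entailed.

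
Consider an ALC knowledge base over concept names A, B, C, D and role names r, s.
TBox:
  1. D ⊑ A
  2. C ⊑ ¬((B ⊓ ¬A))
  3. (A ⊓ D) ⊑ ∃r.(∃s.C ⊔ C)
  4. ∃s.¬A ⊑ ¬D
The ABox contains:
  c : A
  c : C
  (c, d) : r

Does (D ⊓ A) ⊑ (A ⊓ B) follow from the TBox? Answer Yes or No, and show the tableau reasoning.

No

1. (D ⊓ A) ⊑ (A ⊓ B)  ⇔  ((D ⊓ A) ⊓ (¬A ⊔ ¬B)) unsat w.r.t. T
   open: L(x₀) ⊇ {A, D, ¬B, ¬C, ∀s.A, …} (+ ∃-successors)
2. Hence (D ⊓ A) ⊑ (A ⊓ B): not entailed.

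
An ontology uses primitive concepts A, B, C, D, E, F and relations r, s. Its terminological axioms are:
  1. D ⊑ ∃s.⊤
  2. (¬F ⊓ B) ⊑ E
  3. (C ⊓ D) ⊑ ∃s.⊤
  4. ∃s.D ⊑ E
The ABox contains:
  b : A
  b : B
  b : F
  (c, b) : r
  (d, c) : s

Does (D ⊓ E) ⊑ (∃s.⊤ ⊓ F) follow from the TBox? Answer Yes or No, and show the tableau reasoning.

No

1. (D ⊓ E) ⊑ (∃s.⊤ ⊓ F)  ⇔  ((D ⊓ E) ⊓ (∀s.⊥ ⊔ ¬F)) unsat w.r.t. T
   apply at x₀: D⊑∃s.⊤
   open: L(x₀) ⊇ {D, E, ¬F, ∃s.⊤} (+ ∃-successors)
2. Hence (D ⊓ E) ⊑ (∃s.⊤ ⊓ F): not entailed.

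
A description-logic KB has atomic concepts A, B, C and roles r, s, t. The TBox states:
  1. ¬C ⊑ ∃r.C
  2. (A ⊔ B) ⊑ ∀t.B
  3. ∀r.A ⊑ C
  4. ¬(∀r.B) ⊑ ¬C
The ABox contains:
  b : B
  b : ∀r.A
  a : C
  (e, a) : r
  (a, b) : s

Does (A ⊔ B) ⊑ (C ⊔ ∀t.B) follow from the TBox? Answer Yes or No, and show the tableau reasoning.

1. (A ⊔ B) ⊑ (C ⊔ ∀t.B)  ⇔  ((A ⊔ B) ⊓ (¬C ⊓ ∃t.¬B)) unsat w.r.t. T
   all branches close; clash {C, ¬C} at x₀
2. Hence (A ⊔ B) ⊑ (C ⊔ ∀t.B): entailed.

Yes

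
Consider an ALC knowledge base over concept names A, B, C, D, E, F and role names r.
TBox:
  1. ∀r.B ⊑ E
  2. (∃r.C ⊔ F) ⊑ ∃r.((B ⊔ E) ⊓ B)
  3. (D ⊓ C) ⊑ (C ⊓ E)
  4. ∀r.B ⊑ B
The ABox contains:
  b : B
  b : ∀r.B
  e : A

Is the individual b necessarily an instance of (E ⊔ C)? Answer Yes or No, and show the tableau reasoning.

1. b : (E ⊔ C)?  L(b) = {B, ∀r.B} ∪ {(¬E ⊓ ¬C)}
   clash {C, ¬C} at b — b ∈ (E ⊔ C)
2. Hence b : (E ⊔ C): entailed.

Yes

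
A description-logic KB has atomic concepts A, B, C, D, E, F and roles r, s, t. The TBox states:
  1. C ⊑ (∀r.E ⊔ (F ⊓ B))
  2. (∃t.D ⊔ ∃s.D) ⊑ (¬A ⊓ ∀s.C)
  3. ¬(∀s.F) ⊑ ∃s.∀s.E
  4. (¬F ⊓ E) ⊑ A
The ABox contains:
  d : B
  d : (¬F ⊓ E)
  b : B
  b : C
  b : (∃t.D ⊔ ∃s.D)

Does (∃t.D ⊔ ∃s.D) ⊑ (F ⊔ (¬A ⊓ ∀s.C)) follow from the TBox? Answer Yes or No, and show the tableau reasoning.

1. (∃t.D ⊔ ∃s.D) ⊑ (F ⊔ (¬A ⊓ ∀s.C))  ⇔  ((∃t.D ⊔ ∃s.D) ⊓ (¬F ⊓ (A ⊔ ∃s.¬C))) unsat w.r.t. T
   all branches close; clash {F, ¬F} at x₀
2. Hence (∃t.D ⊔ ∃s.D) ⊑ (F ⊔ (¬A ⊓ ∀s.C)): entailed.

Yes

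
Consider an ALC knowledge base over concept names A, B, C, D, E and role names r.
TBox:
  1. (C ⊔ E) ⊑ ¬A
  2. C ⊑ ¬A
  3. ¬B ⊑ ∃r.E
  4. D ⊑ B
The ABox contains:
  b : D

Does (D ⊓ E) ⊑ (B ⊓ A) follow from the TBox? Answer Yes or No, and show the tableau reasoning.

1. (D ⊓ E) ⊑ (B ⊓ A)  ⇔  ((D ⊓ E) ⊓ (¬B ⊔ ¬A)) unsat w.r.t. T
   apply at x₀: D⊑B
   open: L(x₀) ⊇ {B, D, E, ¬A}
2. Hence (D ⊓ E) ⊑ (B ⊓ A): not entailed.

No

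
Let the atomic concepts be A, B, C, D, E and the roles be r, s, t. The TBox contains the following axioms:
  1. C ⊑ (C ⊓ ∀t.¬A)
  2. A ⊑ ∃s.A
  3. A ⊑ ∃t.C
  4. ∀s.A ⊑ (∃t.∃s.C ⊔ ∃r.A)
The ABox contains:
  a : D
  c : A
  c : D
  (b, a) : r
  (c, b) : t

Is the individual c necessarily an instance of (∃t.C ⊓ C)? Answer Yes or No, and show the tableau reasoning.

No

1. c : (∃t.C ⊓ C)?  L(c) = {A, D} ∪ {(∀t.¬C ⊔ ¬C)}
   apply at c: A⊑∃s.A; A⊑∃t.C
   open: L(c) ⊇ {A, D, ¬C, ∃s.A, ∃s.¬A, …} (+ ∃-successors) — c ∉ (∃t.C ⊓ C) possible
2. Hence c : (∃t.C ⊓ C): not entailed.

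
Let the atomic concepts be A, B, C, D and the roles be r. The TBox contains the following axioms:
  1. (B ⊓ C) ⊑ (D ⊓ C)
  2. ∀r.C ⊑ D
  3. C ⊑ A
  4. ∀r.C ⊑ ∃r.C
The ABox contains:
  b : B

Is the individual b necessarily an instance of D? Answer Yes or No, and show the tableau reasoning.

No

1. b : D?  L(b) = {B} ∪ {¬D}
   open: L(b) ⊇ {B, ¬C, ¬D, ∃r.¬C} (+ ∃-successors) — b ∉ D possible
2. Hence b : D: not entailed.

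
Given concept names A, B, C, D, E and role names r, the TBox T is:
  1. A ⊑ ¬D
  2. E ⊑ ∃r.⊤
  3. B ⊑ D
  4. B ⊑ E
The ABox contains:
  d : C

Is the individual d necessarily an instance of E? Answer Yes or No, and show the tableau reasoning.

1. d : E?  L(d) = {C} ∪ {¬E}
   open: L(d) ⊇ {C, ¬A, ¬B, ¬E} — d ∉ E possible
2. Hence d : E: not entailed.

No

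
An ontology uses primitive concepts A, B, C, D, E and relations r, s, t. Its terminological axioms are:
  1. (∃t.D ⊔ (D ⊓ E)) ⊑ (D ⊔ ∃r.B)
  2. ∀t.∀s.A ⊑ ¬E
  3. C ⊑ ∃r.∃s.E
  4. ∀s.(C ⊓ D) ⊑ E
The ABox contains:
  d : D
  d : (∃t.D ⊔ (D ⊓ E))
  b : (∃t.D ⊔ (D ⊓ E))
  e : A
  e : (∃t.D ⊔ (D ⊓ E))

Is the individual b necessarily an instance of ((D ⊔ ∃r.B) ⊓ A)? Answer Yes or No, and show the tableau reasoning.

1. b : ((D ⊔ ∃r.B) ⊓ A)?  L(b) = {(∃t.D ⊔ (D ⊓ E))} ∪ {((¬D ⊓ ∀r.¬B) ⊔ ¬A)}
   apply at b: (∃t.D ⊔ (D ⊓ E))⊑(D ⊔ ∃r.B)
   open: L(b) ⊇ {D, ¬A, ¬C, ∃s.(¬C ⊔ ¬D), ∃t.D, …} (+ ∃-successors) — b ∉ ((D ⊔ ∃r.B) ⊓ A) possible
2. Hence b : ((D ⊔ ∃r.B) ⊓ A): not entailed.

No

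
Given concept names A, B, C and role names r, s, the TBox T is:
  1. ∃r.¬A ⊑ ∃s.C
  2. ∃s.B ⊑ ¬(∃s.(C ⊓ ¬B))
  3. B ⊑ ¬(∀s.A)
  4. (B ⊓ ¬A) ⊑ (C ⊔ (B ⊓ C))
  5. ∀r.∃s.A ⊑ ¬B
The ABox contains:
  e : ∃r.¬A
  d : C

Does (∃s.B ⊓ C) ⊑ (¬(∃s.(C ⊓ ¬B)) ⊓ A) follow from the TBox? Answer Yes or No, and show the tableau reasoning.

1. (∃s.B ⊓ C) ⊑ (¬(∃s.(C ⊓ ¬B)) ⊓ A)  ⇔  ((∃s.B ⊓ C) ⊓ (∃s.(C ⊓ ¬B) ⊔ ¬A)) unsat w.r.t. T
   apply at x₀: ∃s.B⊑¬(∃s.(C ⊓ ¬B))
   open: L(x₀) ⊇ {C, ¬A, ¬B, ∀r.A, ∀s.(¬C ⊔ B), …} (+ ∃-successors)
2. Hence (∃s.B ⊓ C) ⊑ (¬(∃s.(C ⊓ ¬B)) ⊓ A): not entailed.

No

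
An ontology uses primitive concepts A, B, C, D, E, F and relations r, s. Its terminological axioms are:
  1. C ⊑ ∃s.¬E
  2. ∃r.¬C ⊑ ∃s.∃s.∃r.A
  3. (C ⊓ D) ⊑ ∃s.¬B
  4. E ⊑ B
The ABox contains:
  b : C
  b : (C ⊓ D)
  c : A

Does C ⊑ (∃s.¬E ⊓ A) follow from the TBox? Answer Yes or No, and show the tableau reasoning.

1. C ⊑ (∃s.¬E ⊓ A)  ⇔  (C ⊓ (∀s.E ⊔ ¬A)) unsat w.r.t. T
   apply at x₀: C⊑∃s.¬E
   open: L(x₀) ⊇ {C, ¬A, ¬D, ¬E, ∀r.C, …} (+ ∃-successors)
2. Hence C ⊑ (∃s.¬E ⊓ A): not entailed.

No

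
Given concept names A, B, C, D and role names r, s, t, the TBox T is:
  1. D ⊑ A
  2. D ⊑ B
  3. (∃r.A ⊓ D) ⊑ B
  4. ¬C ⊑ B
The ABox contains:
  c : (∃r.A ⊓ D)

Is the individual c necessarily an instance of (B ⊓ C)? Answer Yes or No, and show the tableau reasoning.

1. c : (B ⊓ C)?  L(c) = {(∃r.A ⊓ D)} ∪ {(¬B ⊔ ¬C)}
   apply at c: D⊑A; D⊑B; (∃r.A ⊓ D)⊑B
   open: L(c) ⊇ {A, B, D, ¬C, ∃r.A} (+ ∃-successors) — c ∉ (B ⊓ C) possible
2. Hence c : (B ⊓ C): not entailed.

No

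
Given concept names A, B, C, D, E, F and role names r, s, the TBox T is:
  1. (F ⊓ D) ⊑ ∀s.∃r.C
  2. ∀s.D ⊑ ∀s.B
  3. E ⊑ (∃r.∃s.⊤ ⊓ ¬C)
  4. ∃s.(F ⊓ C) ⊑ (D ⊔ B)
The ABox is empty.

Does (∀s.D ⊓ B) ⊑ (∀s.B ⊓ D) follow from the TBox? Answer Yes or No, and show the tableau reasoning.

1. (∀s.D ⊓ B) ⊑ (∀s.B ⊓ D)  ⇔  ((∀s.D ⊓ B) ⊓ (∃s.¬B ⊔ ¬D)) unsat w.r.t. T
   apply at x₀: ∀s.D⊑∀s.B
   open: L(x₀) ⊇ {B, ¬D, ¬E, ¬F, ∀s.(¬F ⊔ ¬C), …}
2. Hence (∀s.D ⊓ B) ⊑ (∀s.B ⊓ D): not entailed.

No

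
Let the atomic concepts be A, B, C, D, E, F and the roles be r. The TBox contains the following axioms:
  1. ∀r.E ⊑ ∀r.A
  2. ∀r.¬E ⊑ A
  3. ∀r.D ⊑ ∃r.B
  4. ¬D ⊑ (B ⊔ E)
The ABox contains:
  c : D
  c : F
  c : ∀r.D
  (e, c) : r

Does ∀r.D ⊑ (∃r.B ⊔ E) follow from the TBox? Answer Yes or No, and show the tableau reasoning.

Yes

1. ∀r.D ⊑ (∃r.B ⊔ E)  ⇔  (∀r.D ⊓ (∀r.¬B ⊓ ¬E)) unsat w.r.t. T
   all branches close; clash {E, ¬E} at x₀
2. Hence ∀r.D ⊑ (∃r.B ⊔ E): entailed.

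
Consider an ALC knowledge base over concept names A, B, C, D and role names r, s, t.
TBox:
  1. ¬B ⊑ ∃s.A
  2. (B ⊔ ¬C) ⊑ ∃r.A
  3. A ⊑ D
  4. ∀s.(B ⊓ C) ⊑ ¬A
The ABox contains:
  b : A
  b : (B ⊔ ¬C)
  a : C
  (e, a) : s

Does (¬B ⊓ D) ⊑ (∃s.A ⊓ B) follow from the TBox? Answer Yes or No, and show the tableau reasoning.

No

1. (¬B ⊓ D) ⊑ (∃s.A ⊓ B)  ⇔  ((¬B ⊓ D) ⊓ (∀s.¬A ⊔ ¬B)) unsat w.r.t. T
   apply at x₀: ¬B⊑∃s.A
   open: L(x₀) ⊇ {C, D, ¬B, ∃s.(¬B ⊔ ¬C), ∃s.A} (+ ∃-successors)
2. Hence (¬B ⊓ D) ⊑ (∃s.A ⊓ B): not entailed.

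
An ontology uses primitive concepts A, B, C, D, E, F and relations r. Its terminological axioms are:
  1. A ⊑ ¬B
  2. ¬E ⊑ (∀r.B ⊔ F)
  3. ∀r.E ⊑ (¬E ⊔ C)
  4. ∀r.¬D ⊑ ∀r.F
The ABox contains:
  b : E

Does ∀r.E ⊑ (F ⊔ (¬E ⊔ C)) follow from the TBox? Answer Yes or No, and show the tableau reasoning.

Yes

1. ∀r.E ⊑ (F ⊔ (¬E ⊔ C))  ⇔  (∀r.E ⊓ (¬F ⊓ (E ⊓ ¬C))) unsat w.r.t. T
   all branches close; clash {C, ¬C} at x₀
2. Hence ∀r.E ⊑ (F ⊔ (¬E ⊔ C)): entailed.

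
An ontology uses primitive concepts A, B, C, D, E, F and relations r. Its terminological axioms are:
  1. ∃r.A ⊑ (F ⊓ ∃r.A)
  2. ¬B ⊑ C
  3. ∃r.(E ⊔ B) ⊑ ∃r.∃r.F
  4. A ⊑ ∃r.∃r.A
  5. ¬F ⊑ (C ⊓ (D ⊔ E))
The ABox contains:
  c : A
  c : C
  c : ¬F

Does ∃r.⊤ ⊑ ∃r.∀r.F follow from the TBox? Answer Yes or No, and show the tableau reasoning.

1. ∃r.⊤ ⊑ ∃r.∀r.F  ⇔  (∃r.⊤ ⊓ ∀r.∃r.¬F) unsat w.r.t. T
   open: L(x₀) ⊇ {B, F, ¬A, ∀r.(¬E ⊓ ¬B), ∀r.¬A, …} (+ ∃-successors)
2. Hence ∃r.⊤ ⊑ ∃r.∀r.F: not entailed.

No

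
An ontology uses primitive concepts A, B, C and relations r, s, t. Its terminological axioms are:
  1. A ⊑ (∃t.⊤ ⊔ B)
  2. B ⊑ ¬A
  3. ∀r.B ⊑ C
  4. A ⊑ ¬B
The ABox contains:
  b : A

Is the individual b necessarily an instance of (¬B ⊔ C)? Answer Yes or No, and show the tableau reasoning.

Yes

1. b : (¬B ⊔ C)?  L(b) = {A} ∪ {(B ⊓ ¬C)}
   clash {B, ¬B} at b — b ∈ (¬B ⊔ C)
2. Hence b : (¬B ⊔ C): entailed.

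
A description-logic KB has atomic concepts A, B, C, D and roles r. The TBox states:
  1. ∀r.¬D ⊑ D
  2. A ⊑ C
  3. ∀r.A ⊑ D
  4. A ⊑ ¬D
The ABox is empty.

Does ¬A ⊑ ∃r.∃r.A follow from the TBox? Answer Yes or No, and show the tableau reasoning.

1. ¬A ⊑ ∃r.∃r.A  ⇔  (¬A ⊓ ∀r.∀r.¬A) unsat w.r.t. T
   open: L(x₀) ⊇ {¬A, ∀r.∀r.¬A, ∃r.D, ∃r.¬A} (+ ∃-successors)
2. Hence ¬A ⊑ ∃r.∃r.A: not entailed.

No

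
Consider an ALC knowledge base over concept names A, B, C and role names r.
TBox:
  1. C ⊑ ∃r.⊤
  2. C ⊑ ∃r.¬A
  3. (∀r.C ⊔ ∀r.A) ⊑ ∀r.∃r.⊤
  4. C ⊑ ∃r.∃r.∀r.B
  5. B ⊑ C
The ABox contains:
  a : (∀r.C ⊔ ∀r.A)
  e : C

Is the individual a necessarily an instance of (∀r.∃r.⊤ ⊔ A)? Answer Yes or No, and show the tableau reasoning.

Yes

1. a : (∀r.∃r.⊤ ⊔ A)?  L(a) = {(∀r.C ⊔ ∀r.A)} ∪ {(∃r.∀r.⊥ ⊓ ¬A)}
   clash ⊥ at an ∃-successor — a ∈ (∀r.∃r.⊤ ⊔ A)
2. Hence a : (∀r.∃r.⊤ ⊔ A): entailed.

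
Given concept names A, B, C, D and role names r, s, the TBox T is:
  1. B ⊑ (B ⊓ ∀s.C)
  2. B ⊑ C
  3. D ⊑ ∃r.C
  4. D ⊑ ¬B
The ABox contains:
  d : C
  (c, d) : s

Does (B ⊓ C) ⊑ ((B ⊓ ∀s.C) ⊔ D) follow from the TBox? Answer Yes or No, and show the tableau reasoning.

1. (B ⊓ C) ⊑ ((B ⊓ ∀s.C) ⊔ D)  ⇔  ((B ⊓ C) ⊓ ((¬B ⊔ ∃s.¬C) ⊓ ¬D)) unsat w.r.t. T
   all branches close; clash {C, ¬C} at an ∃-successor
2. Hence (B ⊓ C) ⊑ ((B ⊓ ∀s.C) ⊔ D): entailed.

Yes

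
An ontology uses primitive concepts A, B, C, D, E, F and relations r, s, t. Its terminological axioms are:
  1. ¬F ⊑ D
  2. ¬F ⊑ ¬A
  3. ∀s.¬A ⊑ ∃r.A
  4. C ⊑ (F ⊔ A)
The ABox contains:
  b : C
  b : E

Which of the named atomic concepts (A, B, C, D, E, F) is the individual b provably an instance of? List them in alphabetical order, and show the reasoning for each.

1. b : A?  L(b) = {C, E} ∪ {¬A}
   apply at b: C⊑(F ⊔ A)
   open: L(b) ⊇ {C, E, F, ¬A, ∃s.A} (+ ∃-successors) — b ∉ A possible
2. b : B?  L(b) = {C, E} ∪ {¬B}
   apply at b: C⊑(F ⊔ A)
   open: L(b) ⊇ {C, E, F, ¬B, ∃s.A} (+ ∃-successors) — b ∉ B possible
3. b : C?  L(b) = {C, E} ∪ {¬C}
   clash {C, ¬C} at b — b ∈ C
4. b : D?  L(b) = {C, E} ∪ {¬D}
   apply at b: C⊑(F ⊔ A)
   open: L(b) ⊇ {C, E, F, ¬D, ∃s.A} (+ ∃-successors) — b ∉ D possible
5. b : E?  L(b) = {C, E} ∪ {¬E}
   clash {E, ¬E} at b — b ∈ E
6. b : F?  L(b) = {C, E} ∪ {¬F}
   clash {A, ¬A} at b — b ∈ F
7. Entailed for b: {C, E, F}

{C, E, F}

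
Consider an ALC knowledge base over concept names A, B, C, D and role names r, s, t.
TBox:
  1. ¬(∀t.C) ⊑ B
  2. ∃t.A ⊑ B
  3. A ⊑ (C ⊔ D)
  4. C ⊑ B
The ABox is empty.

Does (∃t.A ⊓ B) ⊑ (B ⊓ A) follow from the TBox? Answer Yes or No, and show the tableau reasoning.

No

1. (∃t.A ⊓ B) ⊑ (B ⊓ A)  ⇔  ((∃t.A ⊓ B) ⊓ (¬B ⊔ ¬A)) unsat w.r.t. T
   open: L(x₀) ⊇ {B, ¬A, ∃t.A} (+ ∃-successors)
2. Hence (∃t.A ⊓ B) ⊑ (B ⊓ A): not entailed.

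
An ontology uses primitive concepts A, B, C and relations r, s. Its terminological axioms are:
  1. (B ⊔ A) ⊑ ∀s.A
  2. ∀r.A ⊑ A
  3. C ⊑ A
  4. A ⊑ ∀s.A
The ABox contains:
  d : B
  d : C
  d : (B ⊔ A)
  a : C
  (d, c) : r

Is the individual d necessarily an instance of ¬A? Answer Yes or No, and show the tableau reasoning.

1. d : ¬A?  L(d) = {B, C, (B ⊔ A)} ∪ {A}
   apply at d: (B ⊔ A)⊑∀s.A; A⊑∀s.A
   open: L(d) ⊇ {A, B, C, ∀s.A} — d ∉ ¬A possible
2. Hence d : ¬A: not entailed.

No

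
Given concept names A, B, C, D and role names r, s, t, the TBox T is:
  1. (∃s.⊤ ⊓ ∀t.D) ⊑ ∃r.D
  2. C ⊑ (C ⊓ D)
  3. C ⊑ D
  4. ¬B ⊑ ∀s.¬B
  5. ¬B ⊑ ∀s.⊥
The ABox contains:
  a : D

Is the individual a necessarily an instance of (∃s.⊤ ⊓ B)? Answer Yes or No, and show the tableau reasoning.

1. a : (∃s.⊤ ⊓ B)?  L(a) = {D} ∪ {(∀s.⊥ ⊔ ¬B)}
   open: L(a) ⊇ {B, D, ¬C, ∀s.⊥} — a ∉ (∃s.⊤ ⊓ B) possible
2. Hence a : (∃s.⊤ ⊓ B): not entailed.

No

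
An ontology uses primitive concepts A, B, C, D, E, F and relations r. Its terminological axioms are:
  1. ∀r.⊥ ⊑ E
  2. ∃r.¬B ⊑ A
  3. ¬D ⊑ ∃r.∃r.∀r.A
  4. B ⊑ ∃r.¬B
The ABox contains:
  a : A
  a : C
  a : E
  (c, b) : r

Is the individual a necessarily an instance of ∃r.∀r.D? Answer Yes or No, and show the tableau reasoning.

No

1. a : ∃r.∀r.D?  L(a) = {A, C, E} ∪ {∀r.∃r.¬D}
   open: L(a) ⊇ {A, C, D, E, ¬B, …} — a ∉ ∃r.∀r.D possible
2. Hence a : ∃r.∀r.D: not entailed.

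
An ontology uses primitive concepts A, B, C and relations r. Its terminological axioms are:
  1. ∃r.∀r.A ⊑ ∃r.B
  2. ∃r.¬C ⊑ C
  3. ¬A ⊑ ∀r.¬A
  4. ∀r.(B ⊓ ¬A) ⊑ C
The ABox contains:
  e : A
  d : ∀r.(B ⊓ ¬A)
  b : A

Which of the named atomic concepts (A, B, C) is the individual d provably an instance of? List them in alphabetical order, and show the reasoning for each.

{C}

1. d : A?  L(d) = {∀r.(B ⊓ ¬A)} ∪ {¬A}
   apply at d: ¬A⊑∀r.¬A; ∀r.(B ⊓ ¬A)⊑C
   open: L(d) ⊇ {C, ¬A, ∀r.(B ⊓ ¬A), ∀r.C, ∀r.¬A, …} — d ∉ A possible
2. d : B?  L(d) = {∀r.(B ⊓ ¬A)} ∪ {¬B}
   apply at d: ∀r.(B ⊓ ¬A)⊑C
   open: L(d) ⊇ {A, C, ¬B, ∀r.(B ⊓ ¬A), ∀r.C, …} — d ∉ B possible
3. d : C?  L(d) = {∀r.(B ⊓ ¬A)} ∪ {¬C}
   clash {C, ¬C} at d — d ∈ C
4. Entailed for d: {C}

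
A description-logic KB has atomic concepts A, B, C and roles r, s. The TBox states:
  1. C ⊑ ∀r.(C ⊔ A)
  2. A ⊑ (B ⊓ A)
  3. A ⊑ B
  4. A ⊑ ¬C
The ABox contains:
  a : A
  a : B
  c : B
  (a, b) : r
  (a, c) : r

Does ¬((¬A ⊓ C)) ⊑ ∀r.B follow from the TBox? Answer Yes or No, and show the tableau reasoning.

No

1. ¬((¬A ⊓ C)) ⊑ ∀r.B  ⇔  ((A ⊔ ¬C) ⊓ ∃r.¬B) unsat w.r.t. T
   open: L(x₀) ⊇ {A, B, ¬C, ∃r.¬B} (+ ∃-successors)
2. Hence ¬((¬A ⊓ C)) ⊑ ∀r.B: not entailed.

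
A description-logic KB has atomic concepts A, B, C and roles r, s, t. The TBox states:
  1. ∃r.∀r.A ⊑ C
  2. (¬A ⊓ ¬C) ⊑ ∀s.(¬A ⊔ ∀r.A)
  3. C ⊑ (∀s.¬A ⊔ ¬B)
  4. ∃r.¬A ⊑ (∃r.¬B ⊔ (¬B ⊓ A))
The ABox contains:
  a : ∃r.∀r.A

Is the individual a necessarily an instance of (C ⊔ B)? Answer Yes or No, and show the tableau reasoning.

Yes

1. a : (C ⊔ B)?  L(a) = {∃r.∀r.A} ∪ {(¬C ⊓ ¬B)}
   clash {C, ¬C} at a — a ∈ (C ⊔ B)
2. Hence a : (C ⊔ B): entailed.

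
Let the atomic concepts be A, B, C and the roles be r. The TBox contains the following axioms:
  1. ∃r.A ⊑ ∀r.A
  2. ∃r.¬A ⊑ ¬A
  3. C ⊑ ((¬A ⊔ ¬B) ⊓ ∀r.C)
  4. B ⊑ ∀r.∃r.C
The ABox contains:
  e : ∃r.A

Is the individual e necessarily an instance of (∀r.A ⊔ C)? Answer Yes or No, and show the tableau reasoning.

Yes

1. e : (∀r.A ⊔ C)?  L(e) = {∃r.A} ∪ {(∃r.¬A ⊓ ¬C)}
   clash {A, ¬A} at an ∃-successor — e ∈ (∀r.A ⊔ C)
2. Hence e : (∀r.A ⊔ C): entailed.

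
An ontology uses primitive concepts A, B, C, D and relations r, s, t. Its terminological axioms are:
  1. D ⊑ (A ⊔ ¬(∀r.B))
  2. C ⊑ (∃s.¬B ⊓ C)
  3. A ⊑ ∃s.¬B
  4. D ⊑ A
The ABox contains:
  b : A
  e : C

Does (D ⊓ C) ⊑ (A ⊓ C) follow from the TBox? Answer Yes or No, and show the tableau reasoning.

1. (D ⊓ C) ⊑ (A ⊓ C)  ⇔  ((D ⊓ C) ⊓ (¬A ⊔ ¬C)) unsat w.r.t. T
   all branches close; clash {C, ¬C} at x₀
2. Hence (D ⊓ C) ⊑ (A ⊓ C): entailed.

Yes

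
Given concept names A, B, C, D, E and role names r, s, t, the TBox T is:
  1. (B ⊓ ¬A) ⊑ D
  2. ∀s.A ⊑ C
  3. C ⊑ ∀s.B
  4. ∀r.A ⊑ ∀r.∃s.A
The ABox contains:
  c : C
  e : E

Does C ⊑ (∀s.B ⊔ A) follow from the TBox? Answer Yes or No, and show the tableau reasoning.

Yes

1. C ⊑ (∀s.B ⊔ A)  ⇔  (C ⊓ (∃s.¬B ⊓ ¬A)) unsat w.r.t. T
   all branches close; clash {B, ¬B} at an ∃-successor
2. Hence C ⊑ (∀s.B ⊔ A): entailed.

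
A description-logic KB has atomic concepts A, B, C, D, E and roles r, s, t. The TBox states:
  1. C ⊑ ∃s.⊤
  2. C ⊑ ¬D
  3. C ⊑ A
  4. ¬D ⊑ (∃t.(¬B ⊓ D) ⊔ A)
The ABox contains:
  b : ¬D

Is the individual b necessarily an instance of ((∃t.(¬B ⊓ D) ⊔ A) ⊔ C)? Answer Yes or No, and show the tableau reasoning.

1. b : ((∃t.(¬B ⊓ D) ⊔ A) ⊔ C)?  L(b) = {¬D} ∪ {((∀t.(B ⊔ ¬D) ⊓ ¬A) ⊓ ¬C)}
   clash {A, ¬A} at b — b ∈ ((∃t.(¬B ⊓ D) ⊔ A) ⊔ C)
2. Hence b : ((∃t.(¬B ⊓ D) ⊔ A) ⊔ C): entailed.

Yes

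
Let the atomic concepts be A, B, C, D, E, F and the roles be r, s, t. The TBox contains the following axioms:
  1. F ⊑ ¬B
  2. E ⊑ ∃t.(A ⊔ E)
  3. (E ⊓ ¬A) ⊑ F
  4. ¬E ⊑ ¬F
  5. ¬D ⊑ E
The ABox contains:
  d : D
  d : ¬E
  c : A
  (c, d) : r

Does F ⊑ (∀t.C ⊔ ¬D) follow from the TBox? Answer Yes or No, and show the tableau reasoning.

1. F ⊑ (∀t.C ⊔ ¬D)  ⇔  (F ⊓ (∃t.¬C ⊓ D)) unsat w.r.t. T
   apply at x₀: F⊑¬B
   open: L(x₀) ⊇ {D, E, F, ¬B, ∃t.(A ⊔ E), …} (+ ∃-successors)
2. Hence F ⊑ (∀t.C ⊔ ¬D): not entailed.

No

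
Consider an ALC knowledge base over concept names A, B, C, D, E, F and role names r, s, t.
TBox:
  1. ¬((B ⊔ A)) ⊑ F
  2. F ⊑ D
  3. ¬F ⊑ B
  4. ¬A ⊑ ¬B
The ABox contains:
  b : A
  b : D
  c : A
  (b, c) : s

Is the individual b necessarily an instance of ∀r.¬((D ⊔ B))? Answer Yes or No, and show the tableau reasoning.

1. b : ∀r.¬((D ⊔ B))?  L(b) = {A, D} ∪ {∃r.(D ⊔ B)}
   open: L(b) ⊇ {A, D, F, ∃r.(D ⊔ B)} (+ ∃-successors) — b ∉ ∀r.¬((D ⊔ B)) possible
2. Hence b : ∀r.¬((D ⊔ B)): not entailed.

No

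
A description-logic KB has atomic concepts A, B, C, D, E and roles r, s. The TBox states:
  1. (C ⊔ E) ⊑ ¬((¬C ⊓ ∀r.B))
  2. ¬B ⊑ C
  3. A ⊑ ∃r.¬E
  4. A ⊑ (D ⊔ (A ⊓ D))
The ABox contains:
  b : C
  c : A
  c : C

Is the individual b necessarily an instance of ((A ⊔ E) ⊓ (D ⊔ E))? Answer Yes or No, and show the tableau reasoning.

1. b : ((A ⊔ E) ⊓ (D ⊔ E))?  L(b) = {C} ∪ {((¬A ⊓ ¬E) ⊔ (¬D ⊓ ¬E))}
   open: L(b) ⊇ {C, ¬A, ¬E} — b ∉ ((A ⊔ E) ⊓ (D ⊔ E)) possible
2. Hence b : ((A ⊔ E) ⊓ (D ⊔ E)): not entailed.

No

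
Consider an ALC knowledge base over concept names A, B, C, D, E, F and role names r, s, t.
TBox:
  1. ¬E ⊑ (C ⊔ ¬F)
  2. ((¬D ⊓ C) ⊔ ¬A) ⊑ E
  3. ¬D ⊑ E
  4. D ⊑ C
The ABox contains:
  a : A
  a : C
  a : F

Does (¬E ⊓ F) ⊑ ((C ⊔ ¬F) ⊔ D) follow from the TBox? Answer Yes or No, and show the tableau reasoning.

1. (¬E ⊓ F) ⊑ ((C ⊔ ¬F) ⊔ D)  ⇔  ((¬E ⊓ F) ⊓ ((¬C ⊓ F) ⊓ ¬D)) unsat w.r.t. T
   all branches close; clash {E, ¬E} at x₀
2. Hence (¬E ⊓ F) ⊑ ((C ⊔ ¬F) ⊔ D): entailed.

Yes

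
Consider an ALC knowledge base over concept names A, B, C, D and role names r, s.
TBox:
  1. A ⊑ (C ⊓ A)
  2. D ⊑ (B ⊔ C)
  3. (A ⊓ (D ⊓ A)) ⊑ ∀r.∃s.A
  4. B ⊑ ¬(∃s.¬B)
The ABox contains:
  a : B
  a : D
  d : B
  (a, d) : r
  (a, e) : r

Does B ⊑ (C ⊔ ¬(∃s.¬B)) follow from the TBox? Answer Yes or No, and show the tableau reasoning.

Yes

1. B ⊑ (C ⊔ ¬(∃s.¬B))  ⇔  (B ⊓ (¬C ⊓ ∃s.¬B)) unsat w.r.t. T
   all branches close; clash {C, ¬C} at x₀
2. Hence B ⊑ (C ⊔ ¬(∃s.¬B)): entailed.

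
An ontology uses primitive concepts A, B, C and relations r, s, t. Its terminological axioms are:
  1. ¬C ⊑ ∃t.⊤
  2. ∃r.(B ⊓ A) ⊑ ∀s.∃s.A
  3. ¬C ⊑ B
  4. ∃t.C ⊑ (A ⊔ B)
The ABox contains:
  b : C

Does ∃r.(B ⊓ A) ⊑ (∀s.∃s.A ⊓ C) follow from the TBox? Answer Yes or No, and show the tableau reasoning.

1. ∃r.(B ⊓ A) ⊑ (∀s.∃s.A ⊓ C)  ⇔  (∃r.(B ⊓ A) ⊓ (∃s.∀s.¬A ⊔ ¬C)) unsat w.r.t. T
   apply at x₀: ∃r.(B ⊓ A)⊑∀s.∃s.A
   open: L(x₀) ⊇ {B, ¬C, ∀s.∃s.A, ∀t.¬C, ∃r.(B ⊓ A), …} (+ ∃-successors)
2. Hence ∃r.(B ⊓ A) ⊑ (∀s.∃s.A ⊓ C): not entailed.

No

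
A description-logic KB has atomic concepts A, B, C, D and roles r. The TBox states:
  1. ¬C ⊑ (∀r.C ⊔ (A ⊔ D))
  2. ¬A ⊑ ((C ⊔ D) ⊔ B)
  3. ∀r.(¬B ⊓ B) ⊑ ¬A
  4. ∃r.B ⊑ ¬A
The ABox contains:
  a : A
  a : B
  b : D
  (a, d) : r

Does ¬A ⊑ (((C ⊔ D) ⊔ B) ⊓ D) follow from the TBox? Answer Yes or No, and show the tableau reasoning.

1. ¬A ⊑ (((C ⊔ D) ⊔ B) ⊓ D)  ⇔  (¬A ⊓ (((¬C ⊓ ¬D) ⊓ ¬B) ⊔ ¬D)) unsat w.r.t. T
   apply at x₀: ¬A⊑((C ⊔ D) ⊔ B)
   open: L(x₀) ⊇ {C, ¬A, ¬D}
2. Hence ¬A ⊑ (((C ⊔ D) ⊔ B) ⊓ D): not entailed.

No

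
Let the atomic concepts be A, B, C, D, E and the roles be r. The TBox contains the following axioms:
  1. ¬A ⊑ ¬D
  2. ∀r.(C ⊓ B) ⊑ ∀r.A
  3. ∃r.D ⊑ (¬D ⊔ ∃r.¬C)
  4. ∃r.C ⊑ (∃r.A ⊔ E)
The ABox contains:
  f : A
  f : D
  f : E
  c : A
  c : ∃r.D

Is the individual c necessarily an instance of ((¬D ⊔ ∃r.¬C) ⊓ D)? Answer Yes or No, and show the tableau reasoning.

No

1. c : ((¬D ⊔ ∃r.¬C) ⊓ D)?  L(c) = {A, ∃r.D} ∪ {((D ⊓ ∀r.C) ⊔ ¬D)}
   apply at c: ∃r.D⊑(¬D ⊔ ∃r.¬C)
   open: L(c) ⊇ {A, ¬D, ∀r.¬C, ∃r.(¬C ⊔ ¬B), ∃r.D} (+ ∃-successors) — c ∉ ((¬D ⊔ ∃r.¬C) ⊓ D) possible
2. Hence c : ((¬D ⊔ ∃r.¬C) ⊓ D): not entailed.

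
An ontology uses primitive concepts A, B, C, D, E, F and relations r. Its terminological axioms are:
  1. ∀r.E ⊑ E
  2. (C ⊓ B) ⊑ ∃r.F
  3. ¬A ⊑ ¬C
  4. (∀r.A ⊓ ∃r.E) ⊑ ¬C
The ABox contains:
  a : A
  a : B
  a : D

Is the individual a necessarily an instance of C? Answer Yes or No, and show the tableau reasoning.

1. a : C?  L(a) = {A, B, D} ∪ {¬C}
   open: L(a) ⊇ {A, B, D, ¬C, ∃r.¬E} (+ ∃-successors) — a ∉ C possible
2. Hence a : C: not entailed.

No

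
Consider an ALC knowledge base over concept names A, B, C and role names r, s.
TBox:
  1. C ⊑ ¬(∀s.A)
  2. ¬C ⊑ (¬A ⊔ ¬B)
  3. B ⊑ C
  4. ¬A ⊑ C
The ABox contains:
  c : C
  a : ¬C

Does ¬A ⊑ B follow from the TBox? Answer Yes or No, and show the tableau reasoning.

No

1. ¬A ⊑ B  ⇔  (¬A ⊓ ¬B) unsat w.r.t. T
   apply at x₀: ¬A⊑C
   open: L(x₀) ⊇ {C, ¬A, ¬B, ∃s.¬A} (+ ∃-successors)
2. Hence ¬A ⊑ B: not entailed.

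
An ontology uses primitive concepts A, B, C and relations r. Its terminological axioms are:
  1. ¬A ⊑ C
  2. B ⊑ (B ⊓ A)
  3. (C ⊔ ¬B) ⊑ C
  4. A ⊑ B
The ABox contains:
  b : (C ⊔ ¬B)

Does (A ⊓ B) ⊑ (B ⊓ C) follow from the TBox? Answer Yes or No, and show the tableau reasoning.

1. (A ⊓ B) ⊑ (B ⊓ C)  ⇔  ((A ⊓ B) ⊓ (¬B ⊔ ¬C)) unsat w.r.t. T
   apply at x₀: B⊑(B ⊓ A)
   open: L(x₀) ⊇ {A, B, ¬C}
2. Hence (A ⊓ B) ⊑ (B ⊓ C): not entailed.

No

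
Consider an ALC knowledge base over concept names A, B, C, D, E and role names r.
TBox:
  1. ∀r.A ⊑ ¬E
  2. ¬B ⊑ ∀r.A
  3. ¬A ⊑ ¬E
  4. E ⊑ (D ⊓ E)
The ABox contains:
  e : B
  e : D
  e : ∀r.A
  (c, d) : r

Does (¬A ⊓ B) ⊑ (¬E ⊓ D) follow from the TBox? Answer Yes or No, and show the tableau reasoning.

No

1. (¬A ⊓ B) ⊑ (¬E ⊓ D)  ⇔  ((¬A ⊓ B) ⊓ (E ⊔ ¬D)) unsat w.r.t. T
   apply at x₀: ¬A⊑¬E
   open: L(x₀) ⊇ {B, ¬A, ¬D, ¬E}
2. Hence (¬A ⊓ B) ⊑ (¬E ⊓ D): not entailed.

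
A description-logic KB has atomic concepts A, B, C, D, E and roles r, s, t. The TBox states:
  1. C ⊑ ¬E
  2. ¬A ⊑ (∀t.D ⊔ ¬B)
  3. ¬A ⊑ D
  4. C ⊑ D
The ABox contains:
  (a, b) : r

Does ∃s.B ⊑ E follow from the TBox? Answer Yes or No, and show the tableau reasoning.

No

1. ∃s.B ⊑ E  ⇔  (∃s.B ⊓ ¬E) unsat w.r.t. T
   open: L(x₀) ⊇ {A, ¬C, ¬E, ∃s.B} (+ ∃-successors)
2. Hence ∃s.B ⊑ E: not entailed.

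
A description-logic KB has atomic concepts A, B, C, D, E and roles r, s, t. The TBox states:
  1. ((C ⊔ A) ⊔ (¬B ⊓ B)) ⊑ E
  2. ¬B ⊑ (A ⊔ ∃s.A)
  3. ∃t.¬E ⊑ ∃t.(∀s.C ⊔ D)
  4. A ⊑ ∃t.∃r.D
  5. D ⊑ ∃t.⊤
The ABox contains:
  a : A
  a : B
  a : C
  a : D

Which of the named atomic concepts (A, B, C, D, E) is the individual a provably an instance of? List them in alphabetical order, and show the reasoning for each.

1. a : A?  L(a) = {A, B, C, D} ∪ {¬A}
   clash {A, ¬A} at a — a ∈ A
2. a : B?  L(a) = {A, B, C, D} ∪ {¬B}
   clash {B, ¬B} at a — a ∈ B
3. a : C?  L(a) = {A, B, C, D} ∪ {¬C}
   clash {C, ¬C} at a — a ∈ C
4. a : D?  L(a) = {A, B, C, D} ∪ {¬D}
   clash {D, ¬D} at a — a ∈ D
5. a : E?  L(a) = {A, B, C, D} ∪ {¬E}
   clash {E, ¬E} at a — a ∈ E
6. Entailed for a: {A, B, C, D, E}

{A, B, C, D, E}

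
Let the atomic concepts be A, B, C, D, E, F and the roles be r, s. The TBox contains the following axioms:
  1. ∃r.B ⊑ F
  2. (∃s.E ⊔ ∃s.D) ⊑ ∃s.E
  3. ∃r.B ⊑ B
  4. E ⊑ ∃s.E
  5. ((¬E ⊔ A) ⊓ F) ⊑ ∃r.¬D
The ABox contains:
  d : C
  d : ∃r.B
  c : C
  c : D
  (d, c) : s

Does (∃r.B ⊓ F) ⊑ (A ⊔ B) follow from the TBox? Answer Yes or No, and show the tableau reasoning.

1. (∃r.B ⊓ F) ⊑ (A ⊔ B)  ⇔  ((∃r.B ⊓ F) ⊓ (¬A ⊓ ¬B)) unsat w.r.t. T
   all branches close; clash {B, ¬B} at x₀
2. Hence (∃r.B ⊓ F) ⊑ (A ⊔ B): entailed.

Yes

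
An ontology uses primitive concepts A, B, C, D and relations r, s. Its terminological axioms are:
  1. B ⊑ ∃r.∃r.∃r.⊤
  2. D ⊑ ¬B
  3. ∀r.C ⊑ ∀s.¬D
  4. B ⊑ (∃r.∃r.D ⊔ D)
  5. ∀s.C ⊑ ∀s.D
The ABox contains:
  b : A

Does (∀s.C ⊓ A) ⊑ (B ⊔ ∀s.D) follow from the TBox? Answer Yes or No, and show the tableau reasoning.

1. (∀s.C ⊓ A) ⊑ (B ⊔ ∀s.D)  ⇔  ((∀s.C ⊓ A) ⊓ (¬B ⊓ ∃s.¬D)) unsat w.r.t. T
   all branches close; clash {D, ¬D} at an ∃-successor
2. Hence (∀s.C ⊓ A) ⊑ (B ⊔ ∀s.D): entailed.

Yes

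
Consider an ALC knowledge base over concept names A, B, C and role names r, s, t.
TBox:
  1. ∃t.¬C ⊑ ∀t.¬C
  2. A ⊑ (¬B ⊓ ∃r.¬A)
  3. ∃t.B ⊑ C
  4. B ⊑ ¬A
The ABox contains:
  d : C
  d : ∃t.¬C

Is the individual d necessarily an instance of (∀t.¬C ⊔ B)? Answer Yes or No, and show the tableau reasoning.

Yes

1. d : (∀t.¬C ⊔ B)?  L(d) = {C, ∃t.¬C} ∪ {(∃t.C ⊓ ¬B)}
   clash {C, ¬C} at an ∃-successor — d ∈ (∀t.¬C ⊔ B)
2. Hence d : (∀t.¬C ⊔ B): entailed.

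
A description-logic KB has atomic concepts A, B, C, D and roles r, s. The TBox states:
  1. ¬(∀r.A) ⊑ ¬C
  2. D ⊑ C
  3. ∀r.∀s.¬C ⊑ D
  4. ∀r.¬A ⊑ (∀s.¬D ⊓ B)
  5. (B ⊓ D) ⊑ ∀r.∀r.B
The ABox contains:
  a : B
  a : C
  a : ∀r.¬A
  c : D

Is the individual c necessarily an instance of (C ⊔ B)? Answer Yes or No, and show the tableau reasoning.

1. c : (C ⊔ B)?  L(c) = {D} ∪ {(¬C ⊓ ¬B)}
   clash {C, ¬C} at c — c ∈ (C ⊔ B)
2. Hence c : (C ⊔ B): entailed.

Yes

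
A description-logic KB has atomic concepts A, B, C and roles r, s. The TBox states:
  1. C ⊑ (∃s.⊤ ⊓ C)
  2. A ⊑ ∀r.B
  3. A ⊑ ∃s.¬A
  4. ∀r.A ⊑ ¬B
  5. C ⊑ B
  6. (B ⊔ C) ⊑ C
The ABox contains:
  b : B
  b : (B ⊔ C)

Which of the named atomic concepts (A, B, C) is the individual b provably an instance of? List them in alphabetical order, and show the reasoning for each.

1. b : A?  L(b) = {B, (B ⊔ C)} ∪ {¬A}
   apply at b: (B ⊔ C)⊑C
   open: L(b) ⊇ {B, C, ¬A, ∃r.¬A, ∃s.⊤} (+ ∃-successors) — b ∉ A possible
2. b : B?  L(b) = {B, (B ⊔ C)} ∪ {¬B}
   clash {B, ¬B} at b — b ∈ B
3. b : C?  L(b) = {B, (B ⊔ C)} ∪ {¬C}
   clash {C, ¬C} at b — b ∈ C
4. Entailed for b: {B, C}

{B, C}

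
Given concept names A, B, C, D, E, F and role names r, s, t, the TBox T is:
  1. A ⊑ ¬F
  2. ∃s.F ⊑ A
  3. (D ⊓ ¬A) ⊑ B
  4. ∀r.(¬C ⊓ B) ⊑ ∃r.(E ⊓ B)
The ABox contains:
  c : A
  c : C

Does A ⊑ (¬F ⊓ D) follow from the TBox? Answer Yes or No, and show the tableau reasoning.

1. A ⊑ (¬F ⊓ D)  ⇔  (A ⊓ (F ⊔ ¬D)) unsat w.r.t. T
   apply at x₀: A⊑¬F
   open: L(x₀) ⊇ {A, ¬D, ¬F, ∃r.(C ⊔ ¬B)} (+ ∃-successors)
2. Hence A ⊑ (¬F ⊓ D): not entailed.

No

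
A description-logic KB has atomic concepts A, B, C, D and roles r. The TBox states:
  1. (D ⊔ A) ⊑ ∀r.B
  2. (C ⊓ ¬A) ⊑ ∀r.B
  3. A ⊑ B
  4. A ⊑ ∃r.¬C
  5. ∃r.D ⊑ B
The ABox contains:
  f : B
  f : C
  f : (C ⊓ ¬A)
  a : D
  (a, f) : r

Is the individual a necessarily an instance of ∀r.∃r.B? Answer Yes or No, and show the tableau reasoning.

No

1. a : ∀r.∃r.B?  L(a) = {D} ∪ {∃r.∀r.¬B}
   open: L(a) ⊇ {D, ¬A, ¬C, ∀r.B, ∀r.¬D, …} (+ ∃-successors) — a ∉ ∀r.∃r.B possible
2. Hence a : ∀r.∃r.B: not entailed.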